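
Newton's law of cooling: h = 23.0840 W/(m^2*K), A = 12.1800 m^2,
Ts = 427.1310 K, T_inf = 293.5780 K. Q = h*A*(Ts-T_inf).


dT = 133.5530 K
Q = 23.0840 * 12.1800 * 133.5530 = 37550.1782 W

37550.1782 W


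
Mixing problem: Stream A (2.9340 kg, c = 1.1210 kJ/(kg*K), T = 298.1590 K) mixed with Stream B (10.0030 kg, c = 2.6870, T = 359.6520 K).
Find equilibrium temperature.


num = 10647.3975
den = 30.1671
Tf = 352.9476 K

352.9476 K


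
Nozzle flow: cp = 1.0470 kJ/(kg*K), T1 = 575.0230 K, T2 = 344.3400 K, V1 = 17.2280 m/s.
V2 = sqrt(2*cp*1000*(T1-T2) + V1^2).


dT = 230.6830 K
2*cp*1000*dT = 483050.2020
V1^2 = 296.8040
V2 = sqrt(483347.0060) = 695.2316 m/s

695.2316 m/s


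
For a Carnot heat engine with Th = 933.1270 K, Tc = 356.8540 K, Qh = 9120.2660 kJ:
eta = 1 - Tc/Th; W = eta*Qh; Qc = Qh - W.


eta = 1 - 356.8540/933.1270 = 0.6176
W = 0.6176 * 9120.2660 = 5632.4199 kJ
Qc = 9120.2660 - 5632.4199 = 3487.8461 kJ

eta = 61.7572%, W = 5632.4199 kJ, Qc = 3487.8461 kJ


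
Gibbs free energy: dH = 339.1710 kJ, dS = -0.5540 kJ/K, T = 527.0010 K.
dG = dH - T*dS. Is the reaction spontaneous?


T*dS = 527.0010 * -0.5540 = -291.9586 kJ
dG = 339.1710 + 291.9586 = 631.1296 kJ (non-spontaneous)

dG = 631.1296 kJ, non-spontaneous


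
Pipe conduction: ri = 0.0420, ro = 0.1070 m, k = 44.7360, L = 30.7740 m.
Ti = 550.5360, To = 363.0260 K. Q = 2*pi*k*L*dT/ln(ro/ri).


dT = 187.5100 K
ln(ro/ri) = 0.9352
Q = 2*pi*44.7360*30.7740*187.5100 / 0.9352 = 1734442.2457 W

1734442.2457 W


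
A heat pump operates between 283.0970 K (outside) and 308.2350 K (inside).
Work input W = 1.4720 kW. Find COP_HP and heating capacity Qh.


COP = 308.2350 / 25.1380 = 12.2617
Qh = 12.2617 * 1.4720 = 18.0492 kW

COP = 12.2617, Qh = 18.0492 kW


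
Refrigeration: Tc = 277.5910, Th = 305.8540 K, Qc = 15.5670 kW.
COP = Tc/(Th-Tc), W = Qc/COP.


COP = 277.5910 / 28.2630 = 9.8217
W = 15.5670 / 9.8217 = 1.5850 kW

COP = 9.8217, W = 1.5850 kW


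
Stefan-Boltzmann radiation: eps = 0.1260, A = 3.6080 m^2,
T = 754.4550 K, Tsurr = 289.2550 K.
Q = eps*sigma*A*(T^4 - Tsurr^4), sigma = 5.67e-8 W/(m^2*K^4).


T^4 = 3.2399e+11
Tsurr^4 = 7.0004e+09
Q = 0.1260 * 5.67e-8 * 3.6080 * 3.1699e+11 = 8170.8442 W

8170.8442 W


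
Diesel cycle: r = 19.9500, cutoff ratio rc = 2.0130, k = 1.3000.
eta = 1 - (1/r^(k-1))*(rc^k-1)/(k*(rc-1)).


r^(k-1) = 2.4546
rc^k = 2.4831
eta = 0.5412 = 54.1183%

54.1183%


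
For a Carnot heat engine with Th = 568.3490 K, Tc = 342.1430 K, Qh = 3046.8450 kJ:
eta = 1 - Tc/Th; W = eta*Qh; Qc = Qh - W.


eta = 1 - 342.1430/568.3490 = 0.3980
W = 0.3980 * 3046.8450 = 1212.6609 kJ
Qc = 3046.8450 - 1212.6609 = 1834.1841 kJ

eta = 39.8005%, W = 1212.6609 kJ, Qc = 1834.1841 kJ


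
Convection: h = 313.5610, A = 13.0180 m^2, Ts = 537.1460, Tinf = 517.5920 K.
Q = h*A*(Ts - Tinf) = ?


dT = 19.5540 K
Q = 313.5610 * 13.0180 * 19.5540 = 79818.1980 W

79818.1980 W


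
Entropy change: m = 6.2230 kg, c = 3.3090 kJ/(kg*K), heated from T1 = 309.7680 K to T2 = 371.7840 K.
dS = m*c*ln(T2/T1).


T2/T1 = 1.2002
ln(T2/T1) = 0.1825
dS = 6.2230 * 3.3090 * 0.1825 = 3.7578 kJ/K

3.7578 kJ/K


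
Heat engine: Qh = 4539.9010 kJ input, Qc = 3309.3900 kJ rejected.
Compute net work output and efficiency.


W = 4539.9010 - 3309.3900 = 1230.5110 kJ
eta = 1230.5110 / 4539.9010 = 0.2710 = 27.1044%

W = 1230.5110 kJ, eta = 27.1044%


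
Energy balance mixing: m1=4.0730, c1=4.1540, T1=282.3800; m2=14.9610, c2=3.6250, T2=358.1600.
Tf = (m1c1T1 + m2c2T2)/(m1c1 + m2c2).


num = 24201.9707
den = 71.1529
Tf = 340.1405 K

340.1405 K


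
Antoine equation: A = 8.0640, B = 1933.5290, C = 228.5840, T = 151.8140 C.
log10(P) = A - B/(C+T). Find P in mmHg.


C+T = 380.3980
B/(C+T) = 5.0829
log10(P) = 8.0640 - 5.0829 = 2.9811
P = 10^2.9811 = 957.3913 mmHg

957.3913 mmHg


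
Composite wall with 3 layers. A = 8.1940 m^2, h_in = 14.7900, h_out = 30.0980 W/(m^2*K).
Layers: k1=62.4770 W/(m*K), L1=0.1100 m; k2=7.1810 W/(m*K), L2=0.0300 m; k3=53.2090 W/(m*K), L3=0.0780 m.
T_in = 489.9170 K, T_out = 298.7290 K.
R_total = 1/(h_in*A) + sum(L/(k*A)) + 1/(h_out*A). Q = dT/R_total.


R_conv_in = 1/(14.7900*8.1940) = 0.0083
R_1 = 0.1100/(62.4770*8.1940) = 0.0002
R_2 = 0.0300/(7.1810*8.1940) = 0.0005
R_3 = 0.0780/(53.2090*8.1940) = 0.0002
R_conv_out = 1/(30.0980*8.1940) = 0.0041
R_total = 0.0132 K/W
Q = 191.1880 / 0.0132 = 14473.0328 W

R_total = 0.0132 K/W, Q = 14473.0328 W


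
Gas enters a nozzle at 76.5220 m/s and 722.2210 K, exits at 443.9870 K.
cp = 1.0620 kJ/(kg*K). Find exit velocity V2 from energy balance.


dT = 278.2340 K
2*cp*1000*dT = 590969.0160
V1^2 = 5855.6165
V2 = sqrt(596824.6325) = 772.5443 m/s

772.5443 m/s


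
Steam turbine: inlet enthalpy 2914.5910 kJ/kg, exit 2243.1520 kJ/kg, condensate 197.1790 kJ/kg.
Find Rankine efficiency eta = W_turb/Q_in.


W = 671.4390 kJ/kg
Q_in = 2717.4120 kJ/kg
eta = 0.2471 = 24.7088%

eta = 24.7088%


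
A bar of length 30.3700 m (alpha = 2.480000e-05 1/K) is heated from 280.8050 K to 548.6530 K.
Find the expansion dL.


dT = 267.8480 K
dL = 2.480000e-05 * 30.3700 * 267.8480 = 0.201737 m
L_final = 30.571737 m

dL = 0.201737 m


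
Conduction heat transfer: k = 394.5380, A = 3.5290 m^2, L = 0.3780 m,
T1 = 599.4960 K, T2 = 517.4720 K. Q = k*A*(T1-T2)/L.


dT = 82.0240 K
Q = 394.5380 * 3.5290 * 82.0240 / 0.3780 = 302127.0718 W

302127.0718 W


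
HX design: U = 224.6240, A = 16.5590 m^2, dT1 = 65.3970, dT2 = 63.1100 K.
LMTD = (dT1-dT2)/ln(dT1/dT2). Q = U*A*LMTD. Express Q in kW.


LMTD = 64.2467 K
Q = 224.6240 * 16.5590 * 64.2467 = 238968.7961 W = 238.9688 kW

238.9688 kW


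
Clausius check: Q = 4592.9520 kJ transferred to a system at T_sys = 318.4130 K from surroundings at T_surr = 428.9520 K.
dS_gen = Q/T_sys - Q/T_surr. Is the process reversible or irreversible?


dS_sys = 4592.9520/318.4130 = 14.4245 kJ/K
dS_surr = -4592.9520/428.9520 = -10.7074 kJ/K
dS_gen = 14.4245 - 10.7074 = 3.7171 kJ/K (irreversible)

dS_gen = 3.7171 kJ/K, irreversible


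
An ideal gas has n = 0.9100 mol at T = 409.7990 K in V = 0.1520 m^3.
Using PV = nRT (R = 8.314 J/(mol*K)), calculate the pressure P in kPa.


P = nRT/V = 0.9100 * 8.314 * 409.7990 / 0.1520
= 3100.4327 / 0.1520 = 20397.5835 Pa = 20.3976 kPa

20.3976 kPa


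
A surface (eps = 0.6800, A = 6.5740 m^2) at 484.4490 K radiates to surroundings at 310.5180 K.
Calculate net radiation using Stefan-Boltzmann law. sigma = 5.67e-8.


T^4 = 5.5080e+10
Tsurr^4 = 9.2971e+09
Q = 0.6800 * 5.67e-8 * 6.5740 * 4.5783e+10 = 11604.4091 W

11604.4091 W


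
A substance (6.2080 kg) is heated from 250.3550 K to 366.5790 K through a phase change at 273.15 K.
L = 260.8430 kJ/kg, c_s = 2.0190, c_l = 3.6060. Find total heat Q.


Q1 (sensible, solid) = 6.2080 * 2.0190 * 22.7950 = 285.7114 kJ
Q2 (latent) = 6.2080 * 260.8430 = 1619.3133 kJ
Q3 (sensible, liquid) = 6.2080 * 3.6060 * 93.4290 = 2091.5061 kJ
Q_total = 3996.5309 kJ

3996.5309 kJ


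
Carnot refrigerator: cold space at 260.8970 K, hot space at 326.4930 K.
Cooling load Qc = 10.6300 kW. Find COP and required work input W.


COP = 260.8970 / 65.5960 = 3.9773
W = 10.6300 / 3.9773 = 2.6726 kW

COP = 3.9773, W = 2.6726 kW


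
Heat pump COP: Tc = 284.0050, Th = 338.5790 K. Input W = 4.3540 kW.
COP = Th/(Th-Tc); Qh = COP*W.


COP = 338.5790 / 54.5740 = 6.2040
Qh = 6.2040 * 4.3540 = 27.0124 kW

COP = 6.2040, Qh = 27.0124 kW


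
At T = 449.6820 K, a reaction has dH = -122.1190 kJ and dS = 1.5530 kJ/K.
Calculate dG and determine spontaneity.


T*dS = 449.6820 * 1.5530 = 698.3561 kJ
dG = -122.1190 - 698.3561 = -820.4751 kJ (spontaneous)

dG = -820.4751 kJ, spontaneous


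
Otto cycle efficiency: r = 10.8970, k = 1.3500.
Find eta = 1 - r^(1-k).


r^(k-1) = 2.3071
eta = 1 - 1/2.3071 = 0.5665 = 56.6546%

56.6546%


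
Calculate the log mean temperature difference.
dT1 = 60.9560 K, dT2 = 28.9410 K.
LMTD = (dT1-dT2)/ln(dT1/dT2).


dT1/dT2 = 2.1062
ln(dT1/dT2) = 0.7449
LMTD = 32.0150 / 0.7449 = 42.9793 K

42.9793 K


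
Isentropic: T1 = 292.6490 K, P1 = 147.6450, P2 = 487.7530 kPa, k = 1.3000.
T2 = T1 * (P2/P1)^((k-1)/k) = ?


(k-1)/k = 0.2308
(P2/P1)^exp = 1.3175
T2 = 292.6490 * 1.3175 = 385.5777 K

385.5777 K


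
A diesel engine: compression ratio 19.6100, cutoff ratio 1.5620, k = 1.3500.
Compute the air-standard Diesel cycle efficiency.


r^(k-1) = 2.8338
rc^k = 1.8259
eta = 0.6159 = 61.5874%

61.5874%


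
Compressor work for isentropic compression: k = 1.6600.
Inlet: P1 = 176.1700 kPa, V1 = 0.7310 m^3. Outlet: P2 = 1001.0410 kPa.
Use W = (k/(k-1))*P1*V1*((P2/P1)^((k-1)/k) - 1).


(k-1)/k = 0.3976
(P2/P1)^exp = 1.9952
W = 2.5152 * 176.1700 * 0.7310 * (1.9952 - 1) = 322.3522 kJ

322.3522 kJ


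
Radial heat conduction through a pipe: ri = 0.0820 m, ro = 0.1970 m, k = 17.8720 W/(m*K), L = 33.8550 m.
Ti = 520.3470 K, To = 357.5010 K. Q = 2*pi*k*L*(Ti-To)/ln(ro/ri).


dT = 162.8460 K
ln(ro/ri) = 0.8765
Q = 2*pi*17.8720*33.8550*162.8460 / 0.8765 = 706331.7144 W

706331.7144 W


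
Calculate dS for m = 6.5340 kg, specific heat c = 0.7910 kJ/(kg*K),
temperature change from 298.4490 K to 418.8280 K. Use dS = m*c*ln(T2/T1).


T2/T1 = 1.4033
ln(T2/T1) = 0.3389
dS = 6.5340 * 0.7910 * 0.3389 = 1.7514 kJ/K

1.7514 kJ/K


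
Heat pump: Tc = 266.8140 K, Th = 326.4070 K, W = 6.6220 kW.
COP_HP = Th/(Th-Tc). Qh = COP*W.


COP = 326.4070 / 59.5930 = 5.4773
Qh = 5.4773 * 6.6220 = 36.2705 kW

COP = 5.4773, Qh = 36.2705 kW


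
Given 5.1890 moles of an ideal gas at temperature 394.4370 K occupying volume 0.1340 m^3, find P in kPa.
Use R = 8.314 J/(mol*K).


P = nRT/V = 5.1890 * 8.314 * 394.4370 / 0.1340
= 17016.5431 / 0.1340 = 126989.1276 Pa = 126.9891 kPa

126.9891 kPa


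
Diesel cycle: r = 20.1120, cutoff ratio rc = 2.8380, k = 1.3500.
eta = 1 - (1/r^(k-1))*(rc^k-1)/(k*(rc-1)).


r^(k-1) = 2.8590
rc^k = 4.0885
eta = 0.5646 = 56.4626%

56.4626%


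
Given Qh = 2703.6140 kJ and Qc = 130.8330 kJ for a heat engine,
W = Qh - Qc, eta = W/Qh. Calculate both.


W = 2703.6140 - 130.8330 = 2572.7810 kJ
eta = 2572.7810 / 2703.6140 = 0.9516 = 95.1608%

W = 2572.7810 kJ, eta = 95.1608%


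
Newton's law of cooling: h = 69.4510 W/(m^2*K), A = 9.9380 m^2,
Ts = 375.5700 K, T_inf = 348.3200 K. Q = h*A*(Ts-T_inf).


dT = 27.2500 K
Q = 69.4510 * 9.9380 * 27.2500 = 18808.0600 W

18808.0600 W


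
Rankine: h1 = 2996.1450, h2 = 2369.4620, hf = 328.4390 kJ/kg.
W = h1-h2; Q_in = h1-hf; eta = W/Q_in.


W = 626.6830 kJ/kg
Q_in = 2667.7060 kJ/kg
eta = 0.2349 = 23.4915%

eta = 23.4915%


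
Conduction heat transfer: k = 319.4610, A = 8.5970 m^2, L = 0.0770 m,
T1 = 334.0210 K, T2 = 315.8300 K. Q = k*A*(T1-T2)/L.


dT = 18.1910 K
Q = 319.4610 * 8.5970 * 18.1910 / 0.0770 = 648829.5519 W

648829.5519 W


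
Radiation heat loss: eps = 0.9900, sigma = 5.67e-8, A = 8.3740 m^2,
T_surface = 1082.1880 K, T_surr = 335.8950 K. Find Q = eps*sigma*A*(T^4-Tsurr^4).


T^4 = 1.3715e+12
Tsurr^4 = 1.2730e+10
Q = 0.9900 * 5.67e-8 * 8.3740 * 1.3588e+12 = 638722.8861 W

638722.8861 W


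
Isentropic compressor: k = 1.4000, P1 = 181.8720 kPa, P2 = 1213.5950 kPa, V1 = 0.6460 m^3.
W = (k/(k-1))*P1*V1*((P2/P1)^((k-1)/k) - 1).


(k-1)/k = 0.2857
(P2/P1)^exp = 1.7200
W = 3.5000 * 181.8720 * 0.6460 * (1.7200 - 1) = 296.0537 kJ

296.0537 kJ


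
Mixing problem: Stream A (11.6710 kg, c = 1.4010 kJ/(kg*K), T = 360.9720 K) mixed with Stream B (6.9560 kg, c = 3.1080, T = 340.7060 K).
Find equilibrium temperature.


num = 13268.0863
den = 37.9703
Tf = 349.4331 K

349.4331 K


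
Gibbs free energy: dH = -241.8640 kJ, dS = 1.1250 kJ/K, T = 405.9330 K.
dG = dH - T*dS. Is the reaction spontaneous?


T*dS = 405.9330 * 1.1250 = 456.6746 kJ
dG = -241.8640 - 456.6746 = -698.5386 kJ (spontaneous)

dG = -698.5386 kJ, spontaneous


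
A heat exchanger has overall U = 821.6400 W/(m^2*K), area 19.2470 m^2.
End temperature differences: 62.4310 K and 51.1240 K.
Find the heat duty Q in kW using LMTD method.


LMTD = 56.5894 K
Q = 821.6400 * 19.2470 * 56.5894 = 894910.0248 W = 894.9100 kW

894.9100 kW


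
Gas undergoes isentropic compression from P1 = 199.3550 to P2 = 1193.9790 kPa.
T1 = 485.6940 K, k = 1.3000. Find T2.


(k-1)/k = 0.2308
(P2/P1)^exp = 1.5114
T2 = 485.6940 * 1.5114 = 734.1008 K

734.1008 K


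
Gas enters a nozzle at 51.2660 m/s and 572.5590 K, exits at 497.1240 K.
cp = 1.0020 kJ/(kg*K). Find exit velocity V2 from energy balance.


dT = 75.4350 K
2*cp*1000*dT = 151171.7400
V1^2 = 2628.2028
V2 = sqrt(153799.9428) = 392.1734 m/s

392.1734 m/s


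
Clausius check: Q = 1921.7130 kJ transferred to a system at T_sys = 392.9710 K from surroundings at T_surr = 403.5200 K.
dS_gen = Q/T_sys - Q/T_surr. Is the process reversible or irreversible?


dS_sys = 1921.7130/392.9710 = 4.8902 kJ/K
dS_surr = -1921.7130/403.5200 = -4.7624 kJ/K
dS_gen = 4.8902 - 4.7624 = 0.1278 kJ/K (irreversible)

dS_gen = 0.1278 kJ/K, irreversible


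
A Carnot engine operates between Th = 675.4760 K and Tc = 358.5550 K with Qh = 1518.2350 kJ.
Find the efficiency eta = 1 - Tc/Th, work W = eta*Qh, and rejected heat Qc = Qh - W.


eta = 1 - 358.5550/675.4760 = 0.4692
W = 0.4692 * 1518.2350 = 712.3281 kJ
Qc = 1518.2350 - 712.3281 = 805.9069 kJ

eta = 46.9182%, W = 712.3281 kJ, Qc = 805.9069 kJ


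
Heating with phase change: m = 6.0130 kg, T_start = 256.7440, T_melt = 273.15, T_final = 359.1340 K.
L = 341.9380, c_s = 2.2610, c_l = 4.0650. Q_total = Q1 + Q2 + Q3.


Q1 (sensible, solid) = 6.0130 * 2.2610 * 16.4060 = 223.0460 kJ
Q2 (latent) = 6.0130 * 341.9380 = 2056.0732 kJ
Q3 (sensible, liquid) = 6.0130 * 4.0650 * 85.9840 = 2101.6936 kJ
Q_total = 4380.8128 kJ

4380.8128 kJ


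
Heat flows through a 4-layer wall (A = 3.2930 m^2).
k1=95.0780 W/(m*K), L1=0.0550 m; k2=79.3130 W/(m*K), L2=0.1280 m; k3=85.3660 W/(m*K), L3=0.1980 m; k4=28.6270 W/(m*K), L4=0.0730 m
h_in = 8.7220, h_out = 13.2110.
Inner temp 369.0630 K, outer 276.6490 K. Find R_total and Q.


R_conv_in = 1/(8.7220*3.2930) = 0.0348
R_1 = 0.0550/(95.0780*3.2930) = 0.0002
R_2 = 0.1280/(79.3130*3.2930) = 0.0005
R_3 = 0.1980/(85.3660*3.2930) = 0.0007
R_4 = 0.0730/(28.6270*3.2930) = 0.0008
R_conv_out = 1/(13.2110*3.2930) = 0.0230
R_total = 0.0599 K/W
Q = 92.4140 / 0.0599 = 1541.5683 W

R_total = 0.0599 K/W, Q = 1541.5683 W


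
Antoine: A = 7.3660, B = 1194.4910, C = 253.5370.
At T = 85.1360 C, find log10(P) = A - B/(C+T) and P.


C+T = 338.6730
B/(C+T) = 3.5270
log10(P) = 7.3660 - 3.5270 = 3.8390
P = 10^3.8390 = 6902.8050 mmHg

6902.8050 mmHg


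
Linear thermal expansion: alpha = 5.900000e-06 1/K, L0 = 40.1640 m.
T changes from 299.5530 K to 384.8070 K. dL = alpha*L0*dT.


dT = 85.2540 K
dL = 5.900000e-06 * 40.1640 * 85.2540 = 0.020202 m
L_final = 40.184202 m

dL = 0.020202 m


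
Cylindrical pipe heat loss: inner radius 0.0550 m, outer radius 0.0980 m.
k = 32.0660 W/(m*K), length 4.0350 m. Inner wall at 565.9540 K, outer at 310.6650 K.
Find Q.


dT = 255.2890 K
ln(ro/ri) = 0.5776
Q = 2*pi*32.0660*4.0350*255.2890 / 0.5776 = 359291.8193 W

359291.8193 W


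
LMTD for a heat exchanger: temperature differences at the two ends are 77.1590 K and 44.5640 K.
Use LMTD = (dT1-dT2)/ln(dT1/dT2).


dT1/dT2 = 1.7314
ln(dT1/dT2) = 0.5489
LMTD = 32.5950 / 0.5489 = 59.3779 K

59.3779 K


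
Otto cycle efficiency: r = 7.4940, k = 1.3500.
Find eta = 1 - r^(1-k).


r^(k-1) = 2.0237
eta = 1 - 1/2.0237 = 0.5059 = 50.5860%

50.5860%


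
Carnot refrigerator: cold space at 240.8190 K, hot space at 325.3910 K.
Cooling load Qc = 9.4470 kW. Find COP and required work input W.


COP = 240.8190 / 84.5720 = 2.8475
W = 9.4470 / 2.8475 = 3.3176 kW

COP = 2.8475, W = 3.3176 kW


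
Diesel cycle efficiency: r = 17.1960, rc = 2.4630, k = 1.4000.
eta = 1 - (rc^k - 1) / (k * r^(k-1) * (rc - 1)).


r^(k-1) = 3.1201
rc^k = 3.5322
eta = 0.6038 = 60.3757%

60.3757%


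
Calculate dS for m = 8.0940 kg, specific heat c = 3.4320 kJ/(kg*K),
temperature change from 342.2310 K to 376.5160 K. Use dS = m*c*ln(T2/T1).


T2/T1 = 1.1002
ln(T2/T1) = 0.0955
dS = 8.0940 * 3.4320 * 0.0955 = 2.6522 kJ/K

2.6522 kJ/K


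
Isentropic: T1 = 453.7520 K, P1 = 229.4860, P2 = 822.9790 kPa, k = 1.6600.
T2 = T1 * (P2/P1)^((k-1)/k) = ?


(k-1)/k = 0.3976
(P2/P1)^exp = 1.6616
T2 = 453.7520 * 1.6616 = 753.9371 K

753.9371 K


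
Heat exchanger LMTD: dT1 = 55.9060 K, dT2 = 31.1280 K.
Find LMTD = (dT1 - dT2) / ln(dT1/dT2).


dT1/dT2 = 1.7960
ln(dT1/dT2) = 0.5856
LMTD = 24.7780 / 0.5856 = 42.3148 K

42.3148 K


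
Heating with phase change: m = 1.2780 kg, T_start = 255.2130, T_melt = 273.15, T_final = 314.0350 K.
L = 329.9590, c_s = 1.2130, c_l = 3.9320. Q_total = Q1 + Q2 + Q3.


Q1 (sensible, solid) = 1.2780 * 1.2130 * 17.9370 = 27.8062 kJ
Q2 (latent) = 1.2780 * 329.9590 = 421.6876 kJ
Q3 (sensible, liquid) = 1.2780 * 3.9320 * 40.8850 = 205.4510 kJ
Q_total = 654.9448 kJ

654.9448 kJ


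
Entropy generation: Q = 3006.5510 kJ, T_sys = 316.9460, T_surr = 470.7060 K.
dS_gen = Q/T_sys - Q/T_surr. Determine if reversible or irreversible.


dS_sys = 3006.5510/316.9460 = 9.4860 kJ/K
dS_surr = -3006.5510/470.7060 = -6.3873 kJ/K
dS_gen = 9.4860 - 6.3873 = 3.0987 kJ/K (irreversible)

dS_gen = 3.0987 kJ/K, irreversible


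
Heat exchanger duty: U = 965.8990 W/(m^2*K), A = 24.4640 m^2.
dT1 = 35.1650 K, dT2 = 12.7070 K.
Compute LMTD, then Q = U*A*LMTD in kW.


LMTD = 22.0631 K
Q = 965.8990 * 24.4640 * 22.0631 = 521345.8197 W = 521.3458 kW

521.3458 kW


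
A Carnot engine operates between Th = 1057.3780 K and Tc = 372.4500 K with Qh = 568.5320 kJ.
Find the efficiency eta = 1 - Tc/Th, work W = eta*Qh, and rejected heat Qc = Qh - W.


eta = 1 - 372.4500/1057.3780 = 0.6478
W = 0.6478 * 568.5320 = 368.2727 kJ
Qc = 568.5320 - 368.2727 = 200.2593 kJ

eta = 64.7761%, W = 368.2727 kJ, Qc = 200.2593 kJ


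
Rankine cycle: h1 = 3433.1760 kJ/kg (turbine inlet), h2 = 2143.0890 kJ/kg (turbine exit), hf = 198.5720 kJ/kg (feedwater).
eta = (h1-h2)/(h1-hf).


W = 1290.0870 kJ/kg
Q_in = 3234.6040 kJ/kg
eta = 0.3988 = 39.8839%

eta = 39.8839%


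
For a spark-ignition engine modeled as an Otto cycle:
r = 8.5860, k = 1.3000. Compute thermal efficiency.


r^(k-1) = 1.9061
eta = 1 - 1/1.9061 = 0.4754 = 47.5358%

47.5358%


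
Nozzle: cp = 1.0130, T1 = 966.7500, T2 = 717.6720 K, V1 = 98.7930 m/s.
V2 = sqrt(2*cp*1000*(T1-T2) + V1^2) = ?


dT = 249.0780 K
2*cp*1000*dT = 504632.0280
V1^2 = 9760.0568
V2 = sqrt(514392.0848) = 717.2113 m/s

717.2113 m/s


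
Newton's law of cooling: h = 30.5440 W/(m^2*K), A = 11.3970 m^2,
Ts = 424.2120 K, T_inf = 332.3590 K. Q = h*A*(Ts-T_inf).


dT = 91.8530 K
Q = 30.5440 * 11.3970 * 91.8530 = 31974.9449 W

31974.9449 W


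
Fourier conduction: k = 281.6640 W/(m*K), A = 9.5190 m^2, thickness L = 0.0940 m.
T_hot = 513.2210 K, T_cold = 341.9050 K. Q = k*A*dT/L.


dT = 171.3160 K
Q = 281.6640 * 9.5190 * 171.3160 / 0.0940 = 4886441.9231 W

4886441.9231 W


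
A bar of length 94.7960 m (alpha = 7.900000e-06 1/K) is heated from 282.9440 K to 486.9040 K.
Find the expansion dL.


dT = 203.9600 K
dL = 7.900000e-06 * 94.7960 * 203.9600 = 0.152743 m
L_final = 94.948743 m

dL = 0.152743 m


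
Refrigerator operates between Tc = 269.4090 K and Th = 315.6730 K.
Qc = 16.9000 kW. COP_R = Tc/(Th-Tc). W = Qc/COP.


COP = 269.4090 / 46.2640 = 5.8233
W = 16.9000 / 5.8233 = 2.9021 kW

COP = 5.8233, W = 2.9021 kW


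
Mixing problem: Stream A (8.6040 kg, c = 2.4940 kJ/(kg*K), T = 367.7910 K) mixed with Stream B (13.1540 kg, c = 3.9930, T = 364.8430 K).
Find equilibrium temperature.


num = 27055.1828
den = 73.9823
Tf = 365.6981 K

365.6981 K


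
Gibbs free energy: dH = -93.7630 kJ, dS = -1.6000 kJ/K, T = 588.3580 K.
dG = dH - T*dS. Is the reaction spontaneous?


T*dS = 588.3580 * -1.6000 = -941.3728 kJ
dG = -93.7630 + 941.3728 = 847.6098 kJ (non-spontaneous)

dG = 847.6098 kJ, non-spontaneous


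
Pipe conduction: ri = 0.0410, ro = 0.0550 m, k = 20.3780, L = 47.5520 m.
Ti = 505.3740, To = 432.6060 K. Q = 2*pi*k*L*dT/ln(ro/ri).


dT = 72.7680 K
ln(ro/ri) = 0.2938
Q = 2*pi*20.3780*47.5520*72.7680 / 0.2938 = 1508190.9815 W

1508190.9815 W


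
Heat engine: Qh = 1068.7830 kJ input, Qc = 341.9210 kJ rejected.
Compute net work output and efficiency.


W = 1068.7830 - 341.9210 = 726.8620 kJ
eta = 726.8620 / 1068.7830 = 0.6801 = 68.0084%

W = 726.8620 kJ, eta = 68.0084%


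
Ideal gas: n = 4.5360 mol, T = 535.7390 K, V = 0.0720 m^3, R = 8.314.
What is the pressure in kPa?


P = nRT/V = 4.5360 * 8.314 * 535.7390 / 0.0720
= 20203.9520 / 0.0720 = 280610.4449 Pa = 280.6104 kPa

280.6104 kPa


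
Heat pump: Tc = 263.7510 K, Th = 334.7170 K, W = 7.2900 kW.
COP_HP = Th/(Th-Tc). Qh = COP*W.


COP = 334.7170 / 70.9660 = 4.7166
Qh = 4.7166 * 7.2900 = 34.3839 kW

COP = 4.7166, Qh = 34.3839 kW


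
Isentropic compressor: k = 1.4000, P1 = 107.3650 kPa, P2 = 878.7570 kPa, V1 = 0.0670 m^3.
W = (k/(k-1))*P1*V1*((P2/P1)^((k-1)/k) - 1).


(k-1)/k = 0.2857
(P2/P1)^exp = 1.8233
W = 3.5000 * 107.3650 * 0.0670 * (1.8233 - 1) = 20.7284 kJ

20.7284 kJ


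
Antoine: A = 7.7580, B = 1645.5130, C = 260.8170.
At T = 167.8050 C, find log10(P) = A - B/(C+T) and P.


C+T = 428.6220
B/(C+T) = 3.8391
log10(P) = 7.7580 - 3.8391 = 3.9189
P = 10^3.9189 = 8297.0303 mmHg

8297.0303 mmHg


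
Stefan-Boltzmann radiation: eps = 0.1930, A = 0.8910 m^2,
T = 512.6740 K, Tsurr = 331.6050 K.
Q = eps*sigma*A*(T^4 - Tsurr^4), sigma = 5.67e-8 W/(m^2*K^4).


T^4 = 6.9082e+10
Tsurr^4 = 1.2092e+10
Q = 0.1930 * 5.67e-8 * 0.8910 * 5.6990e+10 = 555.6739 W

555.6739 W


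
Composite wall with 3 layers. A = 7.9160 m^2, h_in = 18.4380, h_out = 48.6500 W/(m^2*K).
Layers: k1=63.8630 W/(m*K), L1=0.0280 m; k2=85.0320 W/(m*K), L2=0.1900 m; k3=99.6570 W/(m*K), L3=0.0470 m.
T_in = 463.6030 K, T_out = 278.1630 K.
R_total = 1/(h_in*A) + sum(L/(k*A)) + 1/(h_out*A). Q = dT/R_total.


R_conv_in = 1/(18.4380*7.9160) = 0.0069
R_1 = 0.0280/(63.8630*7.9160) = 5.5386e-05
R_2 = 0.1900/(85.0320*7.9160) = 0.0003
R_3 = 0.0470/(99.6570*7.9160) = 5.9578e-05
R_conv_out = 1/(48.6500*7.9160) = 0.0026
R_total = 0.0098 K/W
Q = 185.4400 / 0.0098 = 18835.4036 W

R_total = 0.0098 K/W, Q = 18835.4036 W


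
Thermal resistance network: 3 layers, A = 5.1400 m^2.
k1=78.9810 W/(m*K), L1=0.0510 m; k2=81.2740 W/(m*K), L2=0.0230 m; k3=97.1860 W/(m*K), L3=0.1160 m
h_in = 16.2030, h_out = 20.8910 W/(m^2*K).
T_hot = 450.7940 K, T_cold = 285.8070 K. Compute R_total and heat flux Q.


R_conv_in = 1/(16.2030*5.1400) = 0.0120
R_1 = 0.0510/(78.9810*5.1400) = 0.0001
R_2 = 0.0230/(81.2740*5.1400) = 5.5057e-05
R_3 = 0.1160/(97.1860*5.1400) = 0.0002
R_conv_out = 1/(20.8910*5.1400) = 0.0093
R_total = 0.0217 K/W
Q = 164.9870 / 0.0217 = 7591.6003 W

R_total = 0.0217 K/W, Q = 7591.6003 W


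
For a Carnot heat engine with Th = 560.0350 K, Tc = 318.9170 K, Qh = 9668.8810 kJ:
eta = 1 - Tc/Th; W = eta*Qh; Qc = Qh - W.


eta = 1 - 318.9170/560.0350 = 0.4305
W = 0.4305 * 9668.8810 = 4162.8492 kJ
Qc = 9668.8810 - 4162.8492 = 5506.0318 kJ

eta = 43.0541%, W = 4162.8492 kJ, Qc = 5506.0318 kJ


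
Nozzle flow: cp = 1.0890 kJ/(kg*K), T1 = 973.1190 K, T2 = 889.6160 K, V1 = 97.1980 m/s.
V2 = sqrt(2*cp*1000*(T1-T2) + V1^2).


dT = 83.5030 K
2*cp*1000*dT = 181869.5340
V1^2 = 9447.4512
V2 = sqrt(191316.9852) = 437.3980 m/s

437.3980 m/s


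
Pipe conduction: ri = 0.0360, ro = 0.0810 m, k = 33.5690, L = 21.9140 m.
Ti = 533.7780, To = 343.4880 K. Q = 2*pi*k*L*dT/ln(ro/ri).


dT = 190.2900 K
ln(ro/ri) = 0.8109
Q = 2*pi*33.5690*21.9140*190.2900 / 0.8109 = 1084607.0245 W

1084607.0245 W


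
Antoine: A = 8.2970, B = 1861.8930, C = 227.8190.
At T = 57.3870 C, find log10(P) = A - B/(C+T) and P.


C+T = 285.2060
B/(C+T) = 6.5282
log10(P) = 8.2970 - 6.5282 = 1.7688
P = 10^1.7688 = 58.7166 mmHg

58.7166 mmHg


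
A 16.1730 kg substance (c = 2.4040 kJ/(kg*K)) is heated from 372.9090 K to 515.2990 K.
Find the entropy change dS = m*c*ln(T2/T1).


T2/T1 = 1.3818
ln(T2/T1) = 0.3234
dS = 16.1730 * 2.4040 * 0.3234 = 12.5743 kJ/K

12.5743 kJ/K


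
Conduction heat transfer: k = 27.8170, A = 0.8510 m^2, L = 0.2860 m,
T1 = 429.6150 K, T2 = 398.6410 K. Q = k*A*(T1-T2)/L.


dT = 30.9740 K
Q = 27.8170 * 0.8510 * 30.9740 / 0.2860 = 2563.7231 W

2563.7231 W


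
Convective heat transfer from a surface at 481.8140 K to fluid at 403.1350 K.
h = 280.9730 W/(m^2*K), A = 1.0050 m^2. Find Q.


dT = 78.6790 K
Q = 280.9730 * 1.0050 * 78.6790 = 22217.2080 W

22217.2080 W


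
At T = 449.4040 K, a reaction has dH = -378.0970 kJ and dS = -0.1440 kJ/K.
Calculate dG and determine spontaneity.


T*dS = 449.4040 * -0.1440 = -64.7142 kJ
dG = -378.0970 + 64.7142 = -313.3828 kJ (spontaneous)

dG = -313.3828 kJ, spontaneous


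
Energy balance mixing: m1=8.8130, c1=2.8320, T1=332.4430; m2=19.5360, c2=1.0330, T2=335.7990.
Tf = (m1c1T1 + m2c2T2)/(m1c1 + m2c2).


num = 15073.9055
den = 45.1391
Tf = 333.9434 K

333.9434 K


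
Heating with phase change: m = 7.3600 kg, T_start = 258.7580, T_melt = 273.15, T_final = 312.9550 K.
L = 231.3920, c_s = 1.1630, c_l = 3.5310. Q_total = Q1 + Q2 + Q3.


Q1 (sensible, solid) = 7.3600 * 1.1630 * 14.3920 = 123.1909 kJ
Q2 (latent) = 7.3600 * 231.3920 = 1703.0451 kJ
Q3 (sensible, liquid) = 7.3600 * 3.5310 * 39.8050 = 1034.4587 kJ
Q_total = 2860.6947 kJ

2860.6947 kJ


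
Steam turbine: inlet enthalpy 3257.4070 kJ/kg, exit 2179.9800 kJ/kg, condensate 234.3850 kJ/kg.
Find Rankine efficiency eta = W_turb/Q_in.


W = 1077.4270 kJ/kg
Q_in = 3023.0220 kJ/kg
eta = 0.3564 = 35.6407%

eta = 35.6407%


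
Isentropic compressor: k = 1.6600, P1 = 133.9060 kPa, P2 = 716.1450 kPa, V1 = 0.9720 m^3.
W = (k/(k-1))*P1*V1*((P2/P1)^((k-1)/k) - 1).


(k-1)/k = 0.3976
(P2/P1)^exp = 1.9477
W = 2.5152 * 133.9060 * 0.9720 * (1.9477 - 1) = 310.2478 kJ

310.2478 kJ


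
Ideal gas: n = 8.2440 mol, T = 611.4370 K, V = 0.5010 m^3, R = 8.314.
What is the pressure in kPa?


P = nRT/V = 8.2440 * 8.314 * 611.4370 / 0.5010
= 41908.2686 / 0.5010 = 83649.2388 Pa = 83.6492 kPa

83.6492 kPa


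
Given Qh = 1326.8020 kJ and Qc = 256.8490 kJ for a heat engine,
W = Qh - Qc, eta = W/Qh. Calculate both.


W = 1326.8020 - 256.8490 = 1069.9530 kJ
eta = 1069.9530 / 1326.8020 = 0.8064 = 80.6415%

W = 1069.9530 kJ, eta = 80.6415%


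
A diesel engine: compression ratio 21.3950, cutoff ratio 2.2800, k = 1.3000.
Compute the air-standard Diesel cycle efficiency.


r^(k-1) = 2.5066
rc^k = 2.9195
eta = 0.5398 = 53.9795%

53.9795%


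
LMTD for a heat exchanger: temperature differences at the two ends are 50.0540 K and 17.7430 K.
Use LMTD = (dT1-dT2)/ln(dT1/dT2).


dT1/dT2 = 2.8211
ln(dT1/dT2) = 1.0371
LMTD = 32.3110 / 1.0371 = 31.1548 K

31.1548 K


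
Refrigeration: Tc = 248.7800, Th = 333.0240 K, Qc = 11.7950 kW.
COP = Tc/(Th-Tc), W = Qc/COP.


COP = 248.7800 / 84.2440 = 2.9531
W = 11.7950 / 2.9531 = 3.9941 kW

COP = 2.9531, W = 3.9941 kW


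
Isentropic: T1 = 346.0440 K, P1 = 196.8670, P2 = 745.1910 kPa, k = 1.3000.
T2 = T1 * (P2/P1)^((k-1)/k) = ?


(k-1)/k = 0.2308
(P2/P1)^exp = 1.3596
T2 = 346.0440 * 1.3596 = 470.4763 K

470.4763 K


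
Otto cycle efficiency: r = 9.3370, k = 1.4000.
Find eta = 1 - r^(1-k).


r^(k-1) = 2.4439
eta = 1 - 1/2.4439 = 0.5908 = 59.0817%

59.0817%


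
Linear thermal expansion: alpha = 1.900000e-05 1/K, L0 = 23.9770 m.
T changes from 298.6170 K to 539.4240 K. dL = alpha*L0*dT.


dT = 240.8070 K
dL = 1.900000e-05 * 23.9770 * 240.8070 = 0.109703 m
L_final = 24.086703 m

dL = 0.109703 m


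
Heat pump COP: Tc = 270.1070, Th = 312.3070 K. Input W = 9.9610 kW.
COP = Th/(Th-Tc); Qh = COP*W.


COP = 312.3070 / 42.2000 = 7.4006
Qh = 7.4006 * 9.9610 = 73.7178 kW

COP = 7.4006, Qh = 73.7178 kW


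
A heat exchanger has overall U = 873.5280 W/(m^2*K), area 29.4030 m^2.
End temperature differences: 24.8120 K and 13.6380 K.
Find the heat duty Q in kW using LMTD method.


LMTD = 18.6710 K
Q = 873.5280 * 29.4030 * 18.6710 = 479553.0396 W = 479.5530 kW

479.5530 kW


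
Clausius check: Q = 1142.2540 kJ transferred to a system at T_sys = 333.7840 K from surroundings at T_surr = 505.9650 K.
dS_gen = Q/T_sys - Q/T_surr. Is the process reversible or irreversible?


dS_sys = 1142.2540/333.7840 = 3.4221 kJ/K
dS_surr = -1142.2540/505.9650 = -2.2576 kJ/K
dS_gen = 3.4221 - 2.2576 = 1.1646 kJ/K (irreversible)

dS_gen = 1.1646 kJ/K, irreversible


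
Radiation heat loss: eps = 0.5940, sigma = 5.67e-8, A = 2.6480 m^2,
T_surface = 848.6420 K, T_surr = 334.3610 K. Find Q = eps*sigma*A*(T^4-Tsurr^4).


T^4 = 5.1868e+11
Tsurr^4 = 1.2499e+10
Q = 0.5940 * 5.67e-8 * 2.6480 * 5.0618e+11 = 45143.1842 W

45143.1842 W


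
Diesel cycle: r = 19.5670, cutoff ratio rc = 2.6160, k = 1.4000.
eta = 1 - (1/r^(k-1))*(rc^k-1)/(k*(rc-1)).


r^(k-1) = 3.2856
rc^k = 3.8432
eta = 0.6175 = 61.7503%

61.7503%


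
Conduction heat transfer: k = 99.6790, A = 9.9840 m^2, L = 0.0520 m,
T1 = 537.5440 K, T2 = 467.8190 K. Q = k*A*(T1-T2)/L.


dT = 69.7250 K
Q = 99.6790 * 9.9840 * 69.7250 / 0.0520 = 1334422.7088 W

1334422.7088 W


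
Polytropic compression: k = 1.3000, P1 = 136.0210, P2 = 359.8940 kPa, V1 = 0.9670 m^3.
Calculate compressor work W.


(k-1)/k = 0.2308
(P2/P1)^exp = 1.2517
W = 4.3333 * 136.0210 * 0.9670 * (1.2517 - 1) = 143.4879 kJ

143.4879 kJ


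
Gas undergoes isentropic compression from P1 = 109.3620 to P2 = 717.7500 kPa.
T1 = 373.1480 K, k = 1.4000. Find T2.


(k-1)/k = 0.2857
(P2/P1)^exp = 1.7118
T2 = 373.1480 * 1.7118 = 638.7636 K

638.7636 K


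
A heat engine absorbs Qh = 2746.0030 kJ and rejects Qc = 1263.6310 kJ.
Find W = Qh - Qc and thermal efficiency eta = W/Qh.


W = 2746.0030 - 1263.6310 = 1482.3720 kJ
eta = 1482.3720 / 2746.0030 = 0.5398 = 53.9829%

W = 1482.3720 kJ, eta = 53.9829%


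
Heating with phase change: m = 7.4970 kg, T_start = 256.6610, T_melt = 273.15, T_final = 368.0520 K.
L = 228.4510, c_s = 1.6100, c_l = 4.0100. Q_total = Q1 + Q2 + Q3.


Q1 (sensible, solid) = 7.4970 * 1.6100 * 16.4890 = 199.0250 kJ
Q2 (latent) = 7.4970 * 228.4510 = 1712.6971 kJ
Q3 (sensible, liquid) = 7.4970 * 4.0100 * 94.9020 = 2853.0360 kJ
Q_total = 4764.7582 kJ

4764.7582 kJ


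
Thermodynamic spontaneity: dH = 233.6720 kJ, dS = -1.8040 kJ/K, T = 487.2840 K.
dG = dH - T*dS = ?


T*dS = 487.2840 * -1.8040 = -879.0603 kJ
dG = 233.6720 + 879.0603 = 1112.7323 kJ (non-spontaneous)

dG = 1112.7323 kJ, non-spontaneous


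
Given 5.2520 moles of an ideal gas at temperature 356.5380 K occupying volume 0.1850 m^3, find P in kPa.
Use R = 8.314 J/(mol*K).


P = nRT/V = 5.2520 * 8.314 * 356.5380 / 0.1850
= 15568.2774 / 0.1850 = 84152.8508 Pa = 84.1529 kPa

84.1529 kPa


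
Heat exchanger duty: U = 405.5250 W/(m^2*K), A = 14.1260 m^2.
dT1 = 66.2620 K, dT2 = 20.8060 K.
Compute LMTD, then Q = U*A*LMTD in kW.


LMTD = 39.2412 K
Q = 405.5250 * 14.1260 * 39.2412 = 224790.9434 W = 224.7909 kW

224.7909 kW


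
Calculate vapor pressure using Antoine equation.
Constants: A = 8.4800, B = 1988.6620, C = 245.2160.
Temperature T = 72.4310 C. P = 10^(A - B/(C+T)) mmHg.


C+T = 317.6470
B/(C+T) = 6.2606
log10(P) = 8.4800 - 6.2606 = 2.2194
P = 10^2.2194 = 165.7281 mmHg

165.7281 mmHg


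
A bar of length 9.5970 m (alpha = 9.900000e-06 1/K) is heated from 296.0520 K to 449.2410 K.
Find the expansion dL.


dT = 153.1890 K
dL = 9.900000e-06 * 9.5970 * 153.1890 = 0.014555 m
L_final = 9.611555 m

dL = 0.014555 m


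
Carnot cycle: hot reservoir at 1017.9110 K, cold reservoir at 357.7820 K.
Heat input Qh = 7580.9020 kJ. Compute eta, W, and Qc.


eta = 1 - 357.7820/1017.9110 = 0.6485
W = 0.6485 * 7580.9020 = 4916.3171 kJ
Qc = 7580.9020 - 4916.3171 = 2664.5849 kJ

eta = 64.8513%, W = 4916.3171 kJ, Qc = 2664.5849 kJ


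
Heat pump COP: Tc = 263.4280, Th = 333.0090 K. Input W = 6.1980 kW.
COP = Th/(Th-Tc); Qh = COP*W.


COP = 333.0090 / 69.5810 = 4.7859
Qh = 4.7859 * 6.1980 = 29.6631 kW

COP = 4.7859, Qh = 29.6631 kW


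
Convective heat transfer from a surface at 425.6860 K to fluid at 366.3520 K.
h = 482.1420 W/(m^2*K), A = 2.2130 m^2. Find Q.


dT = 59.3340 K
Q = 482.1420 * 2.2130 * 59.3340 = 63308.2059 W

63308.2059 W


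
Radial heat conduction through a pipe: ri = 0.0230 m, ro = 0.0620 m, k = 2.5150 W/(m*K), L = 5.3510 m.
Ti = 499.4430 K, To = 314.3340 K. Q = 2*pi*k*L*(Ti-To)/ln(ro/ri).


dT = 185.1090 K
ln(ro/ri) = 0.9916
Q = 2*pi*2.5150*5.3510*185.1090 / 0.9916 = 15784.3329 W

15784.3329 W


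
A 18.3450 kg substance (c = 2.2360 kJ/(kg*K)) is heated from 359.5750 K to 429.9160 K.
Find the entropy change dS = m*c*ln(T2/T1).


T2/T1 = 1.1956
ln(T2/T1) = 0.1787
dS = 18.3450 * 2.2360 * 0.1787 = 7.3288 kJ/K

7.3288 kJ/K


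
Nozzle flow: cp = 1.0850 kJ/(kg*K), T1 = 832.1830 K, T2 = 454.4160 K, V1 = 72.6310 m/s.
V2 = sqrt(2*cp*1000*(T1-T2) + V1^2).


dT = 377.7670 K
2*cp*1000*dT = 819754.3900
V1^2 = 5275.2622
V2 = sqrt(825029.6522) = 908.3114 m/s

908.3114 m/s


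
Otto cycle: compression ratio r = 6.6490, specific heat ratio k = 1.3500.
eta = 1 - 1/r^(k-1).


r^(k-1) = 1.9407
eta = 1 - 1/1.9407 = 0.4847 = 48.4729%

48.4729%


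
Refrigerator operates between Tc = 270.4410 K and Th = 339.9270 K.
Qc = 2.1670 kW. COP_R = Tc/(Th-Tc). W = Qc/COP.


COP = 270.4410 / 69.4860 = 3.8920
W = 2.1670 / 3.8920 = 0.5568 kW

COP = 3.8920, W = 0.5568 kW


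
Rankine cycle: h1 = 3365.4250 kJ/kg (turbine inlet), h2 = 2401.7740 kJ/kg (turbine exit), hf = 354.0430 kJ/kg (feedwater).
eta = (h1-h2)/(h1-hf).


W = 963.6510 kJ/kg
Q_in = 3011.3820 kJ/kg
eta = 0.3200 = 32.0003%

eta = 32.0003%


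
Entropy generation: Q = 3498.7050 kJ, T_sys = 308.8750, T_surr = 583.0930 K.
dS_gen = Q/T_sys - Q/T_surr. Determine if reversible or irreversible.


dS_sys = 3498.7050/308.8750 = 11.3273 kJ/K
dS_surr = -3498.7050/583.0930 = -6.0003 kJ/K
dS_gen = 11.3273 - 6.0003 = 5.3270 kJ/K (irreversible)

dS_gen = 5.3270 kJ/K, irreversible


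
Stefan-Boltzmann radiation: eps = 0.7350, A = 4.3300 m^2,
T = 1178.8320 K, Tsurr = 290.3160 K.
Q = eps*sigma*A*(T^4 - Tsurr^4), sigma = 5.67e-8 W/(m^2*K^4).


T^4 = 1.9311e+12
Tsurr^4 = 7.1037e+09
Q = 0.7350 * 5.67e-8 * 4.3300 * 1.9240e+12 = 347188.5886 W

347188.5886 W


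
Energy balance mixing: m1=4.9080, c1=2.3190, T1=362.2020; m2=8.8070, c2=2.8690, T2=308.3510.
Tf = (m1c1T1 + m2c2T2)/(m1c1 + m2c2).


num = 11913.6491
den = 36.6489
Tf = 325.0749 K

325.0749 K


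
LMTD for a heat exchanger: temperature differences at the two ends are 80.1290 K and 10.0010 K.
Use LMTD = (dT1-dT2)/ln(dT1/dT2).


dT1/dT2 = 8.0121
ln(dT1/dT2) = 2.0810
LMTD = 70.1280 / 2.0810 = 33.6999 K

33.6999 K


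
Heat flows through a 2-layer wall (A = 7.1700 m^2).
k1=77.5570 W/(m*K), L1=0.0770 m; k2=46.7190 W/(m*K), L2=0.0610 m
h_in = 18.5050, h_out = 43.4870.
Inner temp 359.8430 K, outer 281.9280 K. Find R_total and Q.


R_conv_in = 1/(18.5050*7.1700) = 0.0075
R_1 = 0.0770/(77.5570*7.1700) = 0.0001
R_2 = 0.0610/(46.7190*7.1700) = 0.0002
R_conv_out = 1/(43.4870*7.1700) = 0.0032
R_total = 0.0111 K/W
Q = 77.9150 / 0.0111 = 7041.8145 W

R_total = 0.0111 K/W, Q = 7041.8145 W


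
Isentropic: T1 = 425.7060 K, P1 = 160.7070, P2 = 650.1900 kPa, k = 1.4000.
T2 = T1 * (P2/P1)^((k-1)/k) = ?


(k-1)/k = 0.2857
(P2/P1)^exp = 1.4908
T2 = 425.7060 * 1.4908 = 634.6582 K

634.6582 K


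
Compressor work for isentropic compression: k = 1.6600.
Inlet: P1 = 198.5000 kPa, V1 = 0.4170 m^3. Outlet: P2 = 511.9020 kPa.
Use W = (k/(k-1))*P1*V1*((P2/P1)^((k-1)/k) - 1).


(k-1)/k = 0.3976
(P2/P1)^exp = 1.4574
W = 2.5152 * 198.5000 * 0.4170 * (1.4574 - 1) = 95.2266 kJ

95.2266 kJ


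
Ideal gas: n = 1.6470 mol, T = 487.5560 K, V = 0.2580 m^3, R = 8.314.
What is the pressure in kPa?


P = nRT/V = 1.6470 * 8.314 * 487.5560 / 0.2580
= 6676.1813 / 0.2580 = 25876.6719 Pa = 25.8767 kPa

25.8767 kPa


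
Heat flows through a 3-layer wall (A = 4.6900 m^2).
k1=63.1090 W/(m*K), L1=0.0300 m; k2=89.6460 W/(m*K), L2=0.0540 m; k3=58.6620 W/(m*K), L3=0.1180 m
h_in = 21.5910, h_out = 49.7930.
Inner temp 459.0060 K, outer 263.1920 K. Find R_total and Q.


R_conv_in = 1/(21.5910*4.6900) = 0.0099
R_1 = 0.0300/(63.1090*4.6900) = 0.0001
R_2 = 0.0540/(89.6460*4.6900) = 0.0001
R_3 = 0.1180/(58.6620*4.6900) = 0.0004
R_conv_out = 1/(49.7930*4.6900) = 0.0043
R_total = 0.0148 K/W
Q = 195.8140 / 0.0148 = 13216.2052 W

R_total = 0.0148 K/W, Q = 13216.2052 W


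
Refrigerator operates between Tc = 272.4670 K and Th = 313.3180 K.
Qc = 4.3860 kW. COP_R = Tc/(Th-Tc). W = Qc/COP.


COP = 272.4670 / 40.8510 = 6.6698
W = 4.3860 / 6.6698 = 0.6576 kW

COP = 6.6698, W = 0.6576 kW


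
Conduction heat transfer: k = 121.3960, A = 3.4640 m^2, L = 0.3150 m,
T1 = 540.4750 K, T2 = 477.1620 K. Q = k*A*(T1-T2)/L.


dT = 63.3130 K
Q = 121.3960 * 3.4640 * 63.3130 / 0.3150 = 84520.9946 W

84520.9946 W


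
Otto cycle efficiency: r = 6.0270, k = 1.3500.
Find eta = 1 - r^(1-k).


r^(k-1) = 1.8751
eta = 1 - 1/1.8751 = 0.4667 = 46.6709%

46.6709%


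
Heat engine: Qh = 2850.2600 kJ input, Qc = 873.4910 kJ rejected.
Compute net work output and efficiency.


W = 2850.2600 - 873.4910 = 1976.7690 kJ
eta = 1976.7690 / 2850.2600 = 0.6935 = 69.3540%

W = 1976.7690 kJ, eta = 69.3540%


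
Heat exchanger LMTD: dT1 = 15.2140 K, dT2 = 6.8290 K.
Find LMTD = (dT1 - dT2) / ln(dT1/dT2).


dT1/dT2 = 2.2279
ln(dT1/dT2) = 0.8010
LMTD = 8.3850 / 0.8010 = 10.4677 K

10.4677 K


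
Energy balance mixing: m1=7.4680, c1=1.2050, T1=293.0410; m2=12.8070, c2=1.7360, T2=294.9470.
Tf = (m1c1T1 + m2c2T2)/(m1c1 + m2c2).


num = 9194.6009
den = 31.2319
Tf = 294.3978 K

294.3978 K


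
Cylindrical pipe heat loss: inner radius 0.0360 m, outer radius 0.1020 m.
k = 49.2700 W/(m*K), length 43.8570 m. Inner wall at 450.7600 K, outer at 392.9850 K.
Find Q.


dT = 57.7750 K
ln(ro/ri) = 1.0415
Q = 2*pi*49.2700*43.8570*57.7750 / 1.0415 = 753184.3118 W

753184.3118 W


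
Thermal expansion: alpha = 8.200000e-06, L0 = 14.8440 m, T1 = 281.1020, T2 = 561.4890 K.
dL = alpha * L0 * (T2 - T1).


dT = 280.3870 K
dL = 8.200000e-06 * 14.8440 * 280.3870 = 0.034129 m
L_final = 14.878129 m

dL = 0.034129 m


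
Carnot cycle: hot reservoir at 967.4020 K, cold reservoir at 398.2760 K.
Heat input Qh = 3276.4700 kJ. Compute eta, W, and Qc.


eta = 1 - 398.2760/967.4020 = 0.5883
W = 0.5883 * 3276.4700 = 1927.5588 kJ
Qc = 3276.4700 - 1927.5588 = 1348.9112 kJ

eta = 58.8304%, W = 1927.5588 kJ, Qc = 1348.9112 kJ


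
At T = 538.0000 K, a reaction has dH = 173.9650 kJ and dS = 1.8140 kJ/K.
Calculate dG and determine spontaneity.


T*dS = 538.0000 * 1.8140 = 975.9320 kJ
dG = 173.9650 - 975.9320 = -801.9670 kJ (spontaneous)

dG = -801.9670 kJ, spontaneous


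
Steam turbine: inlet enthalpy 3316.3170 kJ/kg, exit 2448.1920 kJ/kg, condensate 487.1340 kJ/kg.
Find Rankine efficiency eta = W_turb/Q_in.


W = 868.1250 kJ/kg
Q_in = 2829.1830 kJ/kg
eta = 0.3068 = 30.6847%

eta = 30.6847%


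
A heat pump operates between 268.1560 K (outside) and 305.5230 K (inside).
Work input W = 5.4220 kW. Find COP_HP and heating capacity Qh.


COP = 305.5230 / 37.3670 = 8.1763
Qh = 8.1763 * 5.4220 = 44.3318 kW

COP = 8.1763, Qh = 44.3318 kW


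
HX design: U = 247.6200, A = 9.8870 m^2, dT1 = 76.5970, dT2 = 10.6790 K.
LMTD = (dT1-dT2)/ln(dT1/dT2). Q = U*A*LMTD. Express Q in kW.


LMTD = 33.4562 K
Q = 247.6200 * 9.8870 * 33.4562 = 81908.0543 W = 81.9081 kW

81.9081 kW


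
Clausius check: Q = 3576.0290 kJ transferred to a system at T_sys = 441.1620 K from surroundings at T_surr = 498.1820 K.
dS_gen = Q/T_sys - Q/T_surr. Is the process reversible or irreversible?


dS_sys = 3576.0290/441.1620 = 8.1059 kJ/K
dS_surr = -3576.0290/498.1820 = -7.1782 kJ/K
dS_gen = 8.1059 - 7.1782 = 0.9278 kJ/K (irreversible)

dS_gen = 0.9278 kJ/K, irreversible
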